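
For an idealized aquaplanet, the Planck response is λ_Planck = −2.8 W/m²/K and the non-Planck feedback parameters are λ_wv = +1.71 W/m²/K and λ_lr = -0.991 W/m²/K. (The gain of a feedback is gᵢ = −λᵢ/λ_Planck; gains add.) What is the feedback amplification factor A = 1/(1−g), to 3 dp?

Convert to gains: g_wv = 1.71/2.8 = 0.6107; g_lr = -0.991/2.8 = -0.3539.
Total gain g = 0.2568.
A = 1/(1 − 0.2568) = 1.346.

1.346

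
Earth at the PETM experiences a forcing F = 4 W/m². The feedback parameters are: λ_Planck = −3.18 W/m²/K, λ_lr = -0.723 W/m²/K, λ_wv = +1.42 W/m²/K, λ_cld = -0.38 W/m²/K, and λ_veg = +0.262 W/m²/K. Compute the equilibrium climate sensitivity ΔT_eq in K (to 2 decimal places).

Net feedback parameter λ = (−3.18) + (-0.723) + (+1.42) + (-0.38) + (+0.262) = -2.601 W/m²/K.
ΔT = −F/λ = −4/(-2.601) = 1.54 K.

1.54 K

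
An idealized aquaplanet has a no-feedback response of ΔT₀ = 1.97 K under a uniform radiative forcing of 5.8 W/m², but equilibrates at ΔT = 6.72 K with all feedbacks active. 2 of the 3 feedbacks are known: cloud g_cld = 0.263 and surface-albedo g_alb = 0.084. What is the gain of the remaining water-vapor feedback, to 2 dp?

0.36

Amplification A = ΔT/ΔT₀ = 6.72/1.97 = 3.411.
Total gain g = 1 − 1/A = 1 − 1/3.411 = 0.7068.
Known gains sum to 0.263 + 0.084 = 0.347.
g_wv = 0.7068 − 0.347 = 0.36.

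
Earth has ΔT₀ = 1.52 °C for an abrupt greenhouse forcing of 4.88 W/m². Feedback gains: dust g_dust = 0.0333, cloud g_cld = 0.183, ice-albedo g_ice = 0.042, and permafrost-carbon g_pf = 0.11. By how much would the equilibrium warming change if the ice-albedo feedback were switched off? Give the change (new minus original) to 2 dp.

-0.15 °C

Original: g = 0.3683, ΔT = 1.52/(1−0.3683) = 2.4062 °C.
Without ice-albedo: g' = 0.3263, ΔT' = 1.52/(1−0.3263) = 2.2562 °C.
Change = 2.2562 − 2.4062 = -0.15 °C.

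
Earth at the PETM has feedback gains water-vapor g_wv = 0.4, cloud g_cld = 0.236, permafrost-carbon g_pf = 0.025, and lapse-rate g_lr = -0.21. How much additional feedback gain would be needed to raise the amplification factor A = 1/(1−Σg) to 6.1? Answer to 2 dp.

0.39

Current total gain = 0.451.
Target gain for A = 6.1: g* = 1 − 1/6.1 = 0.8361.
Additional gain needed = 0.8361 − 0.451 = 0.39.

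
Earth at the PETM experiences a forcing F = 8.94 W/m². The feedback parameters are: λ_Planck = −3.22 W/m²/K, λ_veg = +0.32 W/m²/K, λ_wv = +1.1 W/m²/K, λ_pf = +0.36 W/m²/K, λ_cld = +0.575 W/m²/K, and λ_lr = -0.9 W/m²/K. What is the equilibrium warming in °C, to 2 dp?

Net feedback parameter λ = (−3.22) + (+0.32) + (+1.1) + (+0.36) + (+0.575) + (-0.9) = -1.765 W/m²/K.
ΔT = −F/λ = −8.94/(-1.765) = 5.07 °C.

5.07 °C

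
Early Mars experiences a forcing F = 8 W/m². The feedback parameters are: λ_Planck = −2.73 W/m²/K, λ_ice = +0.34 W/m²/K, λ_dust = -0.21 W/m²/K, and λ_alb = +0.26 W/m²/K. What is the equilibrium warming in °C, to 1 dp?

Net feedback parameter λ = (−2.73) + (+0.34) + (-0.21) + (+0.26) = -2.34 W/m²/K.
ΔT = −F/λ = −8/(-2.34) = 3.4 °C.

3.4 °C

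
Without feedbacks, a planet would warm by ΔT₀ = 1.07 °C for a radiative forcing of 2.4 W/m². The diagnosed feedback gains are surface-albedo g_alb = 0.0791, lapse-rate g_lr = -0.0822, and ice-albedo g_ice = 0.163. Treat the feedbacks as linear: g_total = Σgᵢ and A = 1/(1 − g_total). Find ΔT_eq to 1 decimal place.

Total gain g = 0.0791 − 0.0822 + 0.163 = 0.1599.
Amplification A = 1/(1 − 0.1599) = 1.19.
ΔT = 1.07 × 1.19 = 1.3 °C.

1.3 °C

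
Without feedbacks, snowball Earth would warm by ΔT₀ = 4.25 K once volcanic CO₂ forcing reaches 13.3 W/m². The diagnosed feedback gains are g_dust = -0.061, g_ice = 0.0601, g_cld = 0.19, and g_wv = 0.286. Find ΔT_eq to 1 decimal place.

Total gain g = -0.061 + 0.0601 + 0.19 + 0.286 = 0.4751.
Amplification A = 1/(1 − 0.4751) = 1.905.
ΔT = 4.25 × 1.905 = 8.1 K.

8.1 K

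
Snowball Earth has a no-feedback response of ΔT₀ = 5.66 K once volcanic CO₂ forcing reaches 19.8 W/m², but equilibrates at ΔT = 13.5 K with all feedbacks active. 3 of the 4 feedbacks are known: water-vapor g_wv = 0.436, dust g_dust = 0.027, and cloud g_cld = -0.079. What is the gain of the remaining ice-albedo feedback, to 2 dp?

0.20

Amplification A = ΔT/ΔT₀ = 13.5/5.66 = 2.385.
Total gain g = 1 − 1/A = 1 − 1/2.385 = 0.5807.
Known gains sum to 0.436 + 0.027 − 0.079 = 0.384.
g_ice = 0.5807 − 0.384 = 0.20.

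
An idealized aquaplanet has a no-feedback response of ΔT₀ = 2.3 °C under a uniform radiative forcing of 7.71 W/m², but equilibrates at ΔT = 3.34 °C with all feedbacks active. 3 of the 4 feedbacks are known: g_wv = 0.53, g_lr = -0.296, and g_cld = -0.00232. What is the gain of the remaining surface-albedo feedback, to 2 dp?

0.08

Amplification A = ΔT/ΔT₀ = 3.34/2.3 = 1.452.
Total gain g = 1 − 1/A = 1 − 1/1.452 = 0.3113.
Known gains sum to 0.53 − 0.296 − 0.00232 = 0.23168.
g_alb = 0.3113 − 0.23168 = 0.08.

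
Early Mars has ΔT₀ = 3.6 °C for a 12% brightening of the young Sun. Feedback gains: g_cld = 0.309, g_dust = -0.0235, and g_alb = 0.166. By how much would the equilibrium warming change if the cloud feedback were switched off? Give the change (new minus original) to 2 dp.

-2.37 °C

Original: g = 0.4515, ΔT = 3.6/(1−0.4515) = 6.5634 °C.
Without cloud: g' = 0.1425, ΔT' = 3.6/(1−0.1425) = 4.1983 °C.
Change = 4.1983 − 6.5634 = -2.37 °C.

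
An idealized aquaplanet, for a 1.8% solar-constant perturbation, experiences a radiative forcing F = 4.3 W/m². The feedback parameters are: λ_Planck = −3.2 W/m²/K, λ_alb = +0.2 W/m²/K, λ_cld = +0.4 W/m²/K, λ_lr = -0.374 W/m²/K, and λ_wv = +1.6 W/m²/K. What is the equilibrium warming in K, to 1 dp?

3.1 K

Net feedback parameter λ = (−3.2) + (+0.2) + (+0.4) + (-0.374) + (+1.6) = -1.374 W/m²/K.
ΔT = −F/λ = −4.3/(-1.374) = 3.1 K.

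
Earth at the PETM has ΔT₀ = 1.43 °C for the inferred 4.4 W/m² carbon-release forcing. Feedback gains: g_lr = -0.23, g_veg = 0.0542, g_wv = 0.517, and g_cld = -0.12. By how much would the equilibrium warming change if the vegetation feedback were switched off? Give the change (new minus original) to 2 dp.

Original: g = 0.2212, ΔT = 1.43/(1−0.2212) = 1.8362 °C.
Without vegetation: g' = 0.167, ΔT' = 1.43/(1−0.167) = 1.7167 °C.
Change = 1.7167 − 1.8362 = -0.12 °C.

-0.12 °C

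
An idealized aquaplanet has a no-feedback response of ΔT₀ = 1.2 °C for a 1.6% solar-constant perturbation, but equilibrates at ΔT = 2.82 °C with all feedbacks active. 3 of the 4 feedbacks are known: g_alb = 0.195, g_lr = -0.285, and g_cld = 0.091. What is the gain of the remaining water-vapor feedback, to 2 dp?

Amplification A = ΔT/ΔT₀ = 2.82/1.2 = 2.35.
Total gain g = 1 − 1/A = 1 − 1/2.35 = 0.5745.
Known gains sum to 0.195 − 0.285 + 0.091 = 0.001.
g_wv = 0.5745 − 0.001 = 0.57.

0.57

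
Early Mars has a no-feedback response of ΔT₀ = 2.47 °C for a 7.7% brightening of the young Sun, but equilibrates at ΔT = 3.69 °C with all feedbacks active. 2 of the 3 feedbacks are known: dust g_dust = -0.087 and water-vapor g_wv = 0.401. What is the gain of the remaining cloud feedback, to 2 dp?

Amplification A = ΔT/ΔT₀ = 3.69/2.47 = 1.494.
Total gain g = 1 − 1/A = 1 − 1/1.494 = 0.3307.
Known gains sum to -0.087 + 0.401 = 0.314.
g_cld = 0.3307 − 0.314 = 0.02.

0.02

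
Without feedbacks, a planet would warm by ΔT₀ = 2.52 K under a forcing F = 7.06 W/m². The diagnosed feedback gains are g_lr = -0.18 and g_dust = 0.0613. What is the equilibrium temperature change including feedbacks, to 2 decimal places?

Total gain g = -0.18 + 0.0613 = -0.1187.
Amplification A = 1/(1 + 0.1187) = 0.8939.
ΔT = 2.52 × 0.8939 = 2.25 K.

2.25 K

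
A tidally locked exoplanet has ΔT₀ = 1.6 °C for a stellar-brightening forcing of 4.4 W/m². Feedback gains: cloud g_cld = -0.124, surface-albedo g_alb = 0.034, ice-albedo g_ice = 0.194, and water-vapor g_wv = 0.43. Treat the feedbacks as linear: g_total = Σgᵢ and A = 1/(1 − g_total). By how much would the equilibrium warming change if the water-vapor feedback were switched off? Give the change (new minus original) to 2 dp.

Original: g = 0.534, ΔT = 1.6/(1−0.534) = 3.4335 °C.
Without water-vapor: g' = 0.104, ΔT' = 1.6/(1−0.104) = 1.7857 °C.
Change = 1.7857 − 3.4335 = -1.65 °C.

-1.65 °C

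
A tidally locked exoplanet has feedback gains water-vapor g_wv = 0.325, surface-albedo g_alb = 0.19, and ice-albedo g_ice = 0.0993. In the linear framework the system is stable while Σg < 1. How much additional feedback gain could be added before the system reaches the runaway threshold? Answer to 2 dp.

0.39

Current total gain = 0.325 + 0.19 + 0.0993 = 0.6143.
Margin to runaway = 1 − 0.6143 = 0.39.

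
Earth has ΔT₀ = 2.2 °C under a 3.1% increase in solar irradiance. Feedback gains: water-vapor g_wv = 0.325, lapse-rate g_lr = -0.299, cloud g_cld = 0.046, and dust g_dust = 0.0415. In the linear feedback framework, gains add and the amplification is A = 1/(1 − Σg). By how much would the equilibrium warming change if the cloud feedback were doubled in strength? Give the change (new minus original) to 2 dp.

0.14 °C

Original: g = 0.1135, ΔT = 2.2/(1−0.1135) = 2.4817 °C.
With doubled cloud: g' = 0.1595, ΔT' = 2.2/(1−0.1595) = 2.6175 °C.
Change = 2.6175 − 2.4817 = 0.14 °C.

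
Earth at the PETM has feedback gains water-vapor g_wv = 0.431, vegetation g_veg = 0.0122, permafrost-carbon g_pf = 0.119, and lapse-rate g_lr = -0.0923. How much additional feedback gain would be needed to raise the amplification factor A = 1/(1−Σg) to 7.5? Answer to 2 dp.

Current total gain = 0.4699.
Target gain for A = 7.5: g* = 1 − 1/7.5 = 0.8667.
Additional gain needed = 0.8667 − 0.4699 = 0.40.

0.40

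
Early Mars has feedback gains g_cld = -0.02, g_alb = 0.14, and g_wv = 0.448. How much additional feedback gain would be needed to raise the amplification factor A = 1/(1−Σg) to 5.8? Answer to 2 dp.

Current total gain = 0.568.
Target gain for A = 5.8: g* = 1 − 1/5.8 = 0.8276.
Additional gain needed = 0.8276 − 0.568 = 0.26.

0.26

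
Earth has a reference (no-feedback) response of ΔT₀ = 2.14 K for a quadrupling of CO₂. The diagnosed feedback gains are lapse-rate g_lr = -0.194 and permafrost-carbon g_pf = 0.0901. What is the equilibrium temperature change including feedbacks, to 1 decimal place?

Total gain g = -0.194 + 0.0901 = -0.1039.
Amplification A = 1/(1 + 0.1039) = 0.9059.
ΔT = 2.14 × 0.9059 = 1.9 K.

1.9 K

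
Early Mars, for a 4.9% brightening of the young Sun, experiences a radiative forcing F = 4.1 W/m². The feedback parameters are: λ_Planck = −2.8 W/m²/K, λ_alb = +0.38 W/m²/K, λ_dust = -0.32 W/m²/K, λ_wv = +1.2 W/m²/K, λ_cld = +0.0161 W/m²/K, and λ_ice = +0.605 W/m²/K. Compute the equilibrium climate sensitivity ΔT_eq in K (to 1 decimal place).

4.5 K

Net feedback parameter λ = (−2.8) + (+0.38) + (-0.32) + (+1.2) + (+0.0161) + (+0.605) = -0.9189 W/m²/K.
ΔT = −F/λ = −4.1/(-0.9189) = 4.5 K.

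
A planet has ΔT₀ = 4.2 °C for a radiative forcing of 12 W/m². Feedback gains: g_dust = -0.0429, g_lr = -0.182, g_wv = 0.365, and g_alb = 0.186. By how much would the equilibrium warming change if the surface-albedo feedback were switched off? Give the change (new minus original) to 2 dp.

Original: g = 0.3261, ΔT = 4.2/(1−0.3261) = 6.2324 °C.
Without surface-albedo: g' = 0.1401, ΔT' = 4.2/(1−0.1401) = 4.8843 °C.
Change = 4.8843 − 6.2324 = -1.35 °C.

-1.35 °C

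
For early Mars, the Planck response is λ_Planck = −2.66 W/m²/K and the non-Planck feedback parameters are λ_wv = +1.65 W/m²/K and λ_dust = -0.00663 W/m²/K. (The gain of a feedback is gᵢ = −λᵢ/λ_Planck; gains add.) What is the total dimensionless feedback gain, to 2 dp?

Convert to gains: g_wv = 1.65/2.66 = 0.6203; g_dust = -0.00663/2.66 = -0.002492.
Total gain g = 0.617808.

0.62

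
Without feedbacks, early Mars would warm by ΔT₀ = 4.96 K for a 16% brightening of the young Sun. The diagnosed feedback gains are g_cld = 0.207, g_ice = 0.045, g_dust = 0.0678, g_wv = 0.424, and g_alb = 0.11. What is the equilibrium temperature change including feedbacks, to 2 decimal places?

Total gain g = 0.207 + 0.045 + 0.0678 + 0.424 + 0.11 = 0.8538.
Amplification A = 1/(1 − 0.8538) = 6.84.
ΔT = 4.96 × 6.84 = 33.93 K.

33.93 K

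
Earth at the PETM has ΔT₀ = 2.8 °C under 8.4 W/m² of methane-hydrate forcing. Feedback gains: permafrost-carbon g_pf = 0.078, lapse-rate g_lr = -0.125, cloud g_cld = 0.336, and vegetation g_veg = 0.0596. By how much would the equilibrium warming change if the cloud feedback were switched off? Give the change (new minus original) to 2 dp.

-1.46 °C

Original: g = 0.3486, ΔT = 2.8/(1−0.3486) = 4.2984 °C.
Without cloud: g' = 0.0126, ΔT' = 2.8/(1−0.0126) = 2.8357 °C.
Change = 2.8357 − 4.2984 = -1.46 °C.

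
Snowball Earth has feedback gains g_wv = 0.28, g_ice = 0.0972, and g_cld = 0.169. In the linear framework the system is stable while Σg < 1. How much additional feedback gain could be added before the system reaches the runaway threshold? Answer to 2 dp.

Current total gain = 0.28 + 0.0972 + 0.169 = 0.5462.
Margin to runaway = 1 − 0.5462 = 0.45.

0.45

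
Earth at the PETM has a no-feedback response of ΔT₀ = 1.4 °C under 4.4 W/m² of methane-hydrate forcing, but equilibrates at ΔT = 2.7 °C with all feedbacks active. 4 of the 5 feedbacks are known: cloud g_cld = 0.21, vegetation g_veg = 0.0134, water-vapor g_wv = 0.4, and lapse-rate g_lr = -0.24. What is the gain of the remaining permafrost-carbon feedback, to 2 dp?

0.10

Amplification A = ΔT/ΔT₀ = 2.7/1.4 = 1.929.
Total gain g = 1 − 1/A = 1 − 1/1.929 = 0.4816.
Known gains sum to 0.21 + 0.0134 + 0.4 − 0.24 = 0.3834.
g_pf = 0.4816 − 0.3834 = 0.10.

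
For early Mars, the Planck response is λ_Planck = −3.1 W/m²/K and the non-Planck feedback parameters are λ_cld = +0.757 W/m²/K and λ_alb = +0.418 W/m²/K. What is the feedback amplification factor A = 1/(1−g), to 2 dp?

1.61

Convert to gains: g_cld = 0.757/3.1 = 0.2442; g_alb = 0.418/3.1 = 0.1348.
Total gain g = 0.379.
A = 1/(1 − 0.379) = 1.61.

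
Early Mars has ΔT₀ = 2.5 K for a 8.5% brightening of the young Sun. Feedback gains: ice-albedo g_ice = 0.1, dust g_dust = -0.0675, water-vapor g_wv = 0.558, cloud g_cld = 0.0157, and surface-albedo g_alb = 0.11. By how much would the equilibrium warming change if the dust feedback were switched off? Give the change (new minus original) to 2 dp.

Original: g = 0.7162, ΔT = 2.5/(1−0.7162) = 8.8090 K.
Without dust: g' = 0.7837, ΔT' = 2.5/(1−0.7837) = 11.5580 K.
Change = 11.5580 − 8.8090 = 2.75 K.

2.75 K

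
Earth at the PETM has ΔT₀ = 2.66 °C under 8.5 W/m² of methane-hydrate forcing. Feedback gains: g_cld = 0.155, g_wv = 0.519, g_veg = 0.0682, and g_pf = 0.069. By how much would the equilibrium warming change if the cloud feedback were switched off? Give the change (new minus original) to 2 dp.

-6.35 °C

Original: g = 0.8112, ΔT = 2.66/(1−0.8112) = 14.0890 °C.
Without cloud: g' = 0.6562, ΔT' = 2.66/(1−0.6562) = 7.7371 °C.
Change = 7.7371 − 14.0890 = -6.35 °C.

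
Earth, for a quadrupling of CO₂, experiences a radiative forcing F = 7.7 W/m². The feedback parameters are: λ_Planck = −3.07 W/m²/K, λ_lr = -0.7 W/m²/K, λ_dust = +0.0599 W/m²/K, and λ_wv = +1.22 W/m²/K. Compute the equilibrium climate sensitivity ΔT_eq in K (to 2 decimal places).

3.09 K

Net feedback parameter λ = (−3.07) + (-0.7) + (+0.0599) + (+1.22) = -2.4901 W/m²/K.
ΔT = −F/λ = −7.7/(-2.4901) = 3.09 K.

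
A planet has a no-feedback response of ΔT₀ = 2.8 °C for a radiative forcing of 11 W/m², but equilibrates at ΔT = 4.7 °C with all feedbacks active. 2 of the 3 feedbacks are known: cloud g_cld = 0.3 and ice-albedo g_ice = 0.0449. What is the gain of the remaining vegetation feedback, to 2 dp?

0.06

Amplification A = ΔT/ΔT₀ = 4.7/2.8 = 1.679.
Total gain g = 1 − 1/A = 1 − 1/1.679 = 0.4044.
Known gains sum to 0.3 + 0.0449 = 0.3449.
g_veg = 0.4044 − 0.3449 = 0.06.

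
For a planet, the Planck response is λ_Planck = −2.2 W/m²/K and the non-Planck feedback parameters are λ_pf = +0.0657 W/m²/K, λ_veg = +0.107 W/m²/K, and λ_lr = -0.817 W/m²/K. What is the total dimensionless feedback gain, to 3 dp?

Convert to gains: g_pf = 0.0657/2.2 = 0.02986; g_veg = 0.107/2.2 = 0.04864; g_lr = -0.817/2.2 = -0.3714.
Total gain g = -0.2929.

-0.293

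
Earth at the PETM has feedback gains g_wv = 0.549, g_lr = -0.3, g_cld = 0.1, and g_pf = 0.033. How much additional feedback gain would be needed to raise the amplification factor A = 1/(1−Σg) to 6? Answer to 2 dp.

Current total gain = 0.382.
Target gain for A = 6: g* = 1 − 1/6 = 0.8333.
Additional gain needed = 0.8333 − 0.382 = 0.45.

0.45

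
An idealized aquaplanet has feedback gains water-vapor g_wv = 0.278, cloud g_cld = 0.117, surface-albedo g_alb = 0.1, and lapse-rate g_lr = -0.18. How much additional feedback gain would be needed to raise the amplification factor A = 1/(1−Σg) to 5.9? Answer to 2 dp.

0.52

Current total gain = 0.315.
Target gain for A = 5.9: g* = 1 − 1/5.9 = 0.8305.
Additional gain needed = 0.8305 − 0.315 = 0.52.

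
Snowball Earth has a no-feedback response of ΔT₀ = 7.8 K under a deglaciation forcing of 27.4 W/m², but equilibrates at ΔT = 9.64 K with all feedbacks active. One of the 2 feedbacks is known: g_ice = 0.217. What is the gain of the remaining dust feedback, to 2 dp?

-0.03

Amplification A = ΔT/ΔT₀ = 9.64/7.8 = 1.236.
Total gain g = 1 − 1/A = 1 − 1/1.236 = 0.1909.
The known gain is 0.217.
g_dust = 0.1909 − 0.217 = -0.03.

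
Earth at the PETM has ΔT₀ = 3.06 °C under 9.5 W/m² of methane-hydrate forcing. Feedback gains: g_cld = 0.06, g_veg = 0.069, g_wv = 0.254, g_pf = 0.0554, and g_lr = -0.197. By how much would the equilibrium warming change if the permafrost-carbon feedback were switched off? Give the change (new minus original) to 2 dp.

Original: g = 0.2414, ΔT = 3.06/(1−0.2414) = 4.0337 °C.
Without permafrost-carbon: g' = 0.186, ΔT' = 3.06/(1−0.186) = 3.7592 °C.
Change = 3.7592 − 4.0337 = -0.27 °C.

-0.27 °C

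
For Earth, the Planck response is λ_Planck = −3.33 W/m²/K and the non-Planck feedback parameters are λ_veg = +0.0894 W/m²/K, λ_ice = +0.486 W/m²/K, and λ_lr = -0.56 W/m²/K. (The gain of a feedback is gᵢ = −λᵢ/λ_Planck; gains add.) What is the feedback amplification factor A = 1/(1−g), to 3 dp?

Convert to gains: g_veg = 0.0894/3.33 = 0.02685; g_ice = 0.486/3.33 = 0.1459; g_lr = -0.56/3.33 = -0.1682.
Total gain g = 0.00455.
A = 1/(1 − 0.00455) = 1.005.

1.005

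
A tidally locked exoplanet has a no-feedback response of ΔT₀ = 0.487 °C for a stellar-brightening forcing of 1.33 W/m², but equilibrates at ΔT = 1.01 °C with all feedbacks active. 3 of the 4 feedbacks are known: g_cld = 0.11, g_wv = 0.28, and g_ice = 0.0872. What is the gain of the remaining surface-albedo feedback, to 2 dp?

Amplification A = ΔT/ΔT₀ = 1.01/0.487 = 2.074.
Total gain g = 1 − 1/A = 1 − 1/2.074 = 0.5178.
Known gains sum to 0.11 + 0.28 + 0.0872 = 0.4772.
g_alb = 0.5178 − 0.4772 = 0.04.

0.04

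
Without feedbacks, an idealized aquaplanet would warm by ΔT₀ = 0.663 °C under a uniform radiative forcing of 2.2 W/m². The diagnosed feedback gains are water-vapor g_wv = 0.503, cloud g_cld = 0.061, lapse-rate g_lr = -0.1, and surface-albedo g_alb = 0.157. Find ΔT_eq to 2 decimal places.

Total gain g = 0.503 + 0.061 − 0.1 + 0.157 = 0.621.
Amplification A = 1/(1 − 0.621) = 2.639.
ΔT = 0.663 × 2.639 = 1.75 °C.

1.75 °C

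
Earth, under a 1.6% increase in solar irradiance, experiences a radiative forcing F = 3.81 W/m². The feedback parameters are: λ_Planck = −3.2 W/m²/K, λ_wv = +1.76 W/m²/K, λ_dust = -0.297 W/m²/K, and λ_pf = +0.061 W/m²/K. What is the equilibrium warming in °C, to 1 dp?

Net feedback parameter λ = (−3.2) + (+1.76) + (-0.297) + (+0.061) = -1.676 W/m²/K.
ΔT = −F/λ = −3.81/(-1.676) = 2.3 °C.

2.3 °C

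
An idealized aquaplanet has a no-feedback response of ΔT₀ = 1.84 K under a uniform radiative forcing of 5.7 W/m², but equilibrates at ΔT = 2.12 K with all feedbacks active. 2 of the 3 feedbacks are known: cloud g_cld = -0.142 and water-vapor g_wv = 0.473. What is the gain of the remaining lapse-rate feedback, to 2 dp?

-0.20

Amplification A = ΔT/ΔT₀ = 2.12/1.84 = 1.152.
Total gain g = 1 − 1/A = 1 − 1/1.152 = 0.1319.
Known gains sum to -0.142 + 0.473 = 0.331.
g_lr = 0.1319 − 0.331 = -0.20.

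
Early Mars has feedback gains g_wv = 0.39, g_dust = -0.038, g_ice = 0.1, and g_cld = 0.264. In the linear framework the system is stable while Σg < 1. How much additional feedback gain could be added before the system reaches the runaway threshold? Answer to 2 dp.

0.28

Current total gain = 0.39 − 0.038 + 0.1 + 0.264 = 0.716.
Margin to runaway = 1 − 0.716 = 0.28.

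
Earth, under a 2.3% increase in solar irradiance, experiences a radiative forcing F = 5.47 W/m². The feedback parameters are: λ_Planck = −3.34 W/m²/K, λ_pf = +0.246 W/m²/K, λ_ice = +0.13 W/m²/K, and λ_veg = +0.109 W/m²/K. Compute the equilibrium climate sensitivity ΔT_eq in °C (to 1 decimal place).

1.9 °C

Net feedback parameter λ = (−3.34) + (+0.246) + (+0.13) + (+0.109) = -2.855 W/m²/K.
ΔT = −F/λ = −5.47/(-2.855) = 1.9 °C.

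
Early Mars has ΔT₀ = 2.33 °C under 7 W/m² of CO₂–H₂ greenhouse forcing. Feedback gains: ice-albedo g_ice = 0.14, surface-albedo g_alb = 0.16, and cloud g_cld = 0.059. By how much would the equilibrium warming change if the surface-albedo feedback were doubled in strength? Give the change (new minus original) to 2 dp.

Original: g = 0.359, ΔT = 2.33/(1−0.359) = 3.6349 °C.
With doubled surface-albedo: g' = 0.519, ΔT' = 2.33/(1−0.519) = 4.8441 °C.
Change = 4.8441 − 3.6349 = 1.21 °C.

1.21 °C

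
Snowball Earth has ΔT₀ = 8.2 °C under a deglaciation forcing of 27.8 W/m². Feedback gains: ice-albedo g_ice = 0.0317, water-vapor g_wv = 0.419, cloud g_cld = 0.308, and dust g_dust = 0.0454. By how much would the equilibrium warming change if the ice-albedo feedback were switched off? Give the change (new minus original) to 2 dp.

Original: g = 0.8041, ΔT = 8.2/(1−0.8041) = 41.8581 °C.
Without ice-albedo: g' = 0.7724, ΔT' = 8.2/(1−0.7724) = 36.0281 °C.
Change = 36.0281 − 41.8581 = -5.83 °C.

-5.83 °C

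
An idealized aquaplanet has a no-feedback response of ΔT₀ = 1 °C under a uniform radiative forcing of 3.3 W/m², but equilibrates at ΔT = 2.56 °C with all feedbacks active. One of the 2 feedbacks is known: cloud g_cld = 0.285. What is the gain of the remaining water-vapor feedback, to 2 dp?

0.32

Amplification A = ΔT/ΔT₀ = 2.56/1 = 2.56.
Total gain g = 1 − 1/A = 1 − 1/2.56 = 0.6094.
The known gain is 0.285.
g_wv = 0.6094 − 0.285 = 0.32.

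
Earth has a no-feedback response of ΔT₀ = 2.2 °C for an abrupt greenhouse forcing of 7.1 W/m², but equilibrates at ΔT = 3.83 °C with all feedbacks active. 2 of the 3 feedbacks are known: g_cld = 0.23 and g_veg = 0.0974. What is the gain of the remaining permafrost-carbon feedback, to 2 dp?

Amplification A = ΔT/ΔT₀ = 3.83/2.2 = 1.741.
Total gain g = 1 − 1/A = 1 − 1/1.741 = 0.4256.
Known gains sum to 0.23 + 0.0974 = 0.3274.
g_pf = 0.4256 − 0.3274 = 0.10.

0.10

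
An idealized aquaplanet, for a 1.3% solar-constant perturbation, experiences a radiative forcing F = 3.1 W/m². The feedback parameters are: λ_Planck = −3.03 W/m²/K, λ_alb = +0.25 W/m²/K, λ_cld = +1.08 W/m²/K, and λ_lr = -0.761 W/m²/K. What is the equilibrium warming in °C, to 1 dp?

1.3 °C

Net feedback parameter λ = (−3.03) + (+0.25) + (+1.08) + (-0.761) = -2.461 W/m²/K.
ΔT = −F/λ = −3.1/(-2.461) = 1.3 °C.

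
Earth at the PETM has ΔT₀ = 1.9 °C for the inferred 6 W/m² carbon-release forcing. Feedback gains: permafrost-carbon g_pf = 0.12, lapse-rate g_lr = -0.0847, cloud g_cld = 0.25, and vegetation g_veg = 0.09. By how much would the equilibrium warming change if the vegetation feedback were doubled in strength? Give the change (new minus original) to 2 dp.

0.51 °C

Original: g = 0.3753, ΔT = 1.9/(1−0.3753) = 3.0415 °C.
With doubled vegetation: g' = 0.4653, ΔT' = 1.9/(1−0.4653) = 3.5534 °C.
Change = 3.5534 − 3.0415 = 0.51 °C.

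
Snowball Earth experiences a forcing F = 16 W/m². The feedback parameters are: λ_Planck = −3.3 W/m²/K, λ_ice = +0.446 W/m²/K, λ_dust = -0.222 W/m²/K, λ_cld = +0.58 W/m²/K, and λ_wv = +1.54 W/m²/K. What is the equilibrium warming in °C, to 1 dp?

16.7 °C

Net feedback parameter λ = (−3.3) + (+0.446) + (-0.222) + (+0.58) + (+1.54) = -0.956 W/m²/K.
ΔT = −F/λ = −16/(-0.956) = 16.7 °C.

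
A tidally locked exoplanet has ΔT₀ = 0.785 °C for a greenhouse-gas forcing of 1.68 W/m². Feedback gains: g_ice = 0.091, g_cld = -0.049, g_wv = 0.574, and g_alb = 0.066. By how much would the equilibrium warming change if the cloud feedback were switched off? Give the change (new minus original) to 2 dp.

Original: g = 0.682, ΔT = 0.785/(1−0.682) = 2.4686 °C.
Without cloud: g' = 0.731, ΔT' = 0.785/(1−0.731) = 2.9182 °C.
Change = 2.9182 − 2.4686 = 0.45 °C.

0.45 °C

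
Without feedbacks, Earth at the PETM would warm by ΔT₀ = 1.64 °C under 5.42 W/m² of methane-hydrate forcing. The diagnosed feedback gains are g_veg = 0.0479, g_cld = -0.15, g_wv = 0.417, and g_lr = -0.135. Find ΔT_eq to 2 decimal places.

2.00 °C

Total gain g = 0.0479 − 0.15 + 0.417 − 0.135 = 0.1799.
Amplification A = 1/(1 − 0.1799) = 1.219.
ΔT = 1.64 × 1.219 = 2.00 °C.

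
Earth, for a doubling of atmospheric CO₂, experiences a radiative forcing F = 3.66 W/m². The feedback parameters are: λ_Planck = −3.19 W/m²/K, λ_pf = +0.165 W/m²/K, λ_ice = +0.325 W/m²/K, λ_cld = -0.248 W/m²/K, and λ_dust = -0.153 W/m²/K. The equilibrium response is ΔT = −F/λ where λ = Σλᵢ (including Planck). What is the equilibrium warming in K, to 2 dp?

Net feedback parameter λ = (−3.19) + (+0.165) + (+0.325) + (-0.248) + (-0.153) = -3.101 W/m²/K.
ΔT = −F/λ = −3.66/(-3.101) = 1.18 K.

1.18 K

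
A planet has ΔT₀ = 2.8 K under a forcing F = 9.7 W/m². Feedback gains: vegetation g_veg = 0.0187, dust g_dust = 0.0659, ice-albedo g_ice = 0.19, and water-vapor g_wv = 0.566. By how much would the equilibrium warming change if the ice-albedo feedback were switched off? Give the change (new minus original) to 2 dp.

-9.55 K

Original: g = 0.8406, ΔT = 2.8/(1−0.8406) = 17.5659 K.
Without ice-albedo: g' = 0.6506, ΔT' = 2.8/(1−0.6506) = 8.0137 K.
Change = 8.0137 − 17.5659 = -9.55 K.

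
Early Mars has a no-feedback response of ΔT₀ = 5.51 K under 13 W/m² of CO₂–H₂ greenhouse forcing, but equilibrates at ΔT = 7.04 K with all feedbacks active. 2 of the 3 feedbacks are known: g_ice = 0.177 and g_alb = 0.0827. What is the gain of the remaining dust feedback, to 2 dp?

-0.04

Amplification A = ΔT/ΔT₀ = 7.04/5.51 = 1.278.
Total gain g = 1 − 1/A = 1 − 1/1.278 = 0.2175.
Known gains sum to 0.177 + 0.0827 = 0.2597.
g_dust = 0.2175 − 0.2597 = -0.04.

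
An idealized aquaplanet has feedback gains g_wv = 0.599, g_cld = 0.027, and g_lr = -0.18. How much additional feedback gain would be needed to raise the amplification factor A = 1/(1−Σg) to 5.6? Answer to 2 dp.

Current total gain = 0.446.
Target gain for A = 5.6: g* = 1 − 1/5.6 = 0.8214.
Additional gain needed = 0.8214 − 0.446 = 0.38.

0.38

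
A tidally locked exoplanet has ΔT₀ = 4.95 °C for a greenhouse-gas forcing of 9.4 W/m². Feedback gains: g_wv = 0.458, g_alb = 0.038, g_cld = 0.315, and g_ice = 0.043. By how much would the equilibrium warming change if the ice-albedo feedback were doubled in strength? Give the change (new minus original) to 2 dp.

14.15 °C

Original: g = 0.854, ΔT = 4.95/(1−0.854) = 33.9041 °C.
With doubled ice-albedo: g' = 0.897, ΔT' = 4.95/(1−0.897) = 48.0583 °C.
Change = 48.0583 − 33.9041 = 14.15 °C.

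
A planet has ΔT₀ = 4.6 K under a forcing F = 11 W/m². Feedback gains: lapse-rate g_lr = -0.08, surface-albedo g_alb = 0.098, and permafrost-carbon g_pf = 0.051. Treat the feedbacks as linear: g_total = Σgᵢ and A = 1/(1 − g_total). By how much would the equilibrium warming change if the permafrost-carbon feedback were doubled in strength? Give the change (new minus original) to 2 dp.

Original: g = 0.069, ΔT = 4.6/(1−0.069) = 4.9409 K.
With doubled permafrost-carbon: g' = 0.12, ΔT' = 4.6/(1−0.12) = 5.2273 K.
Change = 5.2273 − 4.9409 = 0.29 K.

0.29 K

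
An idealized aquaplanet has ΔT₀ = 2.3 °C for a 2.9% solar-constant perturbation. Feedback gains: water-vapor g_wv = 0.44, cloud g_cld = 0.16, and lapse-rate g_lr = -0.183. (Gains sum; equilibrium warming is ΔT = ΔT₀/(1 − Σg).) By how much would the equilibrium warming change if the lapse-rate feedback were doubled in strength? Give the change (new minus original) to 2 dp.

Original: g = 0.417, ΔT = 2.3/(1−0.417) = 3.9451 °C.
With doubled lapse-rate: g' = 0.234, ΔT' = 2.3/(1−0.234) = 3.0026 °C.
Change = 3.0026 − 3.9451 = -0.94 °C.

-0.94 °C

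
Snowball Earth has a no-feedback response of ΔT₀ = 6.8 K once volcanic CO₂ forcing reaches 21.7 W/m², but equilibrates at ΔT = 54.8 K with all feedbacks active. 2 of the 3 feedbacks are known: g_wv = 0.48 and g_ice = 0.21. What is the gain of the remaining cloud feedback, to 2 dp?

Amplification A = ΔT/ΔT₀ = 54.8/6.8 = 8.059.
Total gain g = 1 − 1/A = 1 − 1/8.059 = 0.8759.
Known gains sum to 0.48 + 0.21 = 0.69.
g_cld = 0.8759 − 0.69 = 0.19.

0.19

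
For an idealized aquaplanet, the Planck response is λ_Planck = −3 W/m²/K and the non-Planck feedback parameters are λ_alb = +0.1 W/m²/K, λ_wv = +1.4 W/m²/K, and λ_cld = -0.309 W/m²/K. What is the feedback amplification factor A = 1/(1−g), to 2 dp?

1.66

Convert to gains: g_alb = 0.1/3 = 0.03333; g_wv = 1.4/3 = 0.4667; g_cld = -0.309/3 = -0.103.
Total gain g = 0.39703.
A = 1/(1 − 0.39703) = 1.66.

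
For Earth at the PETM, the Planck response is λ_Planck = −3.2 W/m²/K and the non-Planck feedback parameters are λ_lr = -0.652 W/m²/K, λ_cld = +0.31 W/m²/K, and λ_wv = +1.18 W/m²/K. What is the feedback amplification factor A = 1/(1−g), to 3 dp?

Convert to gains: g_lr = -0.652/3.2 = -0.2037; g_cld = 0.31/3.2 = 0.09687; g_wv = 1.18/3.2 = 0.3687.
Total gain g = 0.26187.
A = 1/(1 − 0.26187) = 1.355.

1.355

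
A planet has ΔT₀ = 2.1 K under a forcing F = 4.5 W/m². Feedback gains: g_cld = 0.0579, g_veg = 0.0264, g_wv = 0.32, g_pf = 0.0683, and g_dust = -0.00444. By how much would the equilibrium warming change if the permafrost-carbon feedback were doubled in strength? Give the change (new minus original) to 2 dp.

0.58 K

Original: g = 0.46816, ΔT = 2.1/(1−0.46816) = 3.9486 K.
With doubled permafrost-carbon: g' = 0.53646, ΔT' = 2.1/(1−0.53646) = 4.5304 K.
Change = 4.5304 − 3.9486 = 0.58 K.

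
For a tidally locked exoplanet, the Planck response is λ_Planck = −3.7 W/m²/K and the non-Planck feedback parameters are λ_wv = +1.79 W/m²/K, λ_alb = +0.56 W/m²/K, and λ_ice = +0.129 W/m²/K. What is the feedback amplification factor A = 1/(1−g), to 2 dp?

Convert to gains: g_wv = 1.79/3.7 = 0.4838; g_alb = 0.56/3.7 = 0.1514; g_ice = 0.129/3.7 = 0.03486.
Total gain g = 0.67006.
A = 1/(1 − 0.67006) = 3.03.

3.03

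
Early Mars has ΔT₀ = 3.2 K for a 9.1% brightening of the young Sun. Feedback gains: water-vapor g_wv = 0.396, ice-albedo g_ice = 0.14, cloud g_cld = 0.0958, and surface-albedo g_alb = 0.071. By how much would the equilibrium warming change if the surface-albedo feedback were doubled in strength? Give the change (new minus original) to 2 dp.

Original: g = 0.7028, ΔT = 3.2/(1−0.7028) = 10.7672 K.
With doubled surface-albedo: g' = 0.7738, ΔT' = 3.2/(1−0.7738) = 14.1468 K.
Change = 14.1468 − 10.7672 = 3.38 K.

3.38 K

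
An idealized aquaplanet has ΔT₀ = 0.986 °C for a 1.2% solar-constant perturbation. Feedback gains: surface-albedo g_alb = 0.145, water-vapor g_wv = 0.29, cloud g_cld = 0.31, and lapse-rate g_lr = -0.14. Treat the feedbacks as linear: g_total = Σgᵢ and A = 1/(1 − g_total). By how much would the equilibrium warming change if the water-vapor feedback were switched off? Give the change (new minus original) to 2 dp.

-1.06 °C

Original: g = 0.605, ΔT = 0.986/(1−0.605) = 2.4962 °C.
Without water-vapor: g' = 0.315, ΔT' = 0.986/(1−0.315) = 1.4394 °C.
Change = 1.4394 − 2.4962 = -1.06 °C.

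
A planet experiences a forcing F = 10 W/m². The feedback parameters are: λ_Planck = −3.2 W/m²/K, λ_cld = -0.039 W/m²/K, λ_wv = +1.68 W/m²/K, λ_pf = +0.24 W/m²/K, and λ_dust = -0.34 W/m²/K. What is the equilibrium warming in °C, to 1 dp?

6.0 °C

Net feedback parameter λ = (−3.2) + (-0.039) + (+1.68) + (+0.24) + (-0.34) = -1.659 W/m²/K.
ΔT = −F/λ = −10/(-1.659) = 6.0 °C.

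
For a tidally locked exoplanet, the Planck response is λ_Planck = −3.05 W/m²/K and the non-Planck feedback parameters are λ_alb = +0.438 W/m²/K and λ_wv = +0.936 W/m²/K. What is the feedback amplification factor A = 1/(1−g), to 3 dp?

1.820

Convert to gains: g_alb = 0.438/3.05 = 0.1436; g_wv = 0.936/3.05 = 0.3069.
Total gain g = 0.4505.
A = 1/(1 − 0.4505) = 1.820.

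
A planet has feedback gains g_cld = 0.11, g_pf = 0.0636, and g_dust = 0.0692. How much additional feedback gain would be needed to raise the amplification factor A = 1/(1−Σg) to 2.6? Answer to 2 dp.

0.37

Current total gain = 0.2428.
Target gain for A = 2.6: g* = 1 − 1/2.6 = 0.6154.
Additional gain needed = 0.6154 − 0.2428 = 0.37.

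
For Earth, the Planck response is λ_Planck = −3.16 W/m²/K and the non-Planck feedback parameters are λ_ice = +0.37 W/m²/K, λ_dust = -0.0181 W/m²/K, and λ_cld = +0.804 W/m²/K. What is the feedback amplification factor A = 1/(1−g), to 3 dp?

Convert to gains: g_ice = 0.37/3.16 = 0.1171; g_dust = -0.0181/3.16 = -0.005728; g_cld = 0.804/3.16 = 0.2544.
Total gain g = 0.365772.
A = 1/(1 − 0.365772) = 1.577.

1.577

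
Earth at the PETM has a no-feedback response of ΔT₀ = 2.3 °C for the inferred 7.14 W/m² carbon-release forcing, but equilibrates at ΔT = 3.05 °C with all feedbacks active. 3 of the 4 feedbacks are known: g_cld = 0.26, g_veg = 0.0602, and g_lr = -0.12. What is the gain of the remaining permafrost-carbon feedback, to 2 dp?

0.05

Amplification A = ΔT/ΔT₀ = 3.05/2.3 = 1.326.
Total gain g = 1 − 1/A = 1 − 1/1.326 = 0.2459.
Known gains sum to 0.26 + 0.0602 − 0.12 = 0.2002.
g_pf = 0.2459 − 0.2002 = 0.05.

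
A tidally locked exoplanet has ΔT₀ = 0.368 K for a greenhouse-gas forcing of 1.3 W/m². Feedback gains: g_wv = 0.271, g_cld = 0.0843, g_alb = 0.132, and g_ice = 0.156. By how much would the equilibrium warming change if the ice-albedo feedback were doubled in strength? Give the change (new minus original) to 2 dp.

Original: g = 0.6433, ΔT = 0.368/(1−0.6433) = 1.0317 K.
With doubled ice-albedo: g' = 0.7993, ΔT' = 0.368/(1−0.7993) = 1.8336 K.
Change = 1.8336 − 1.0317 = 0.80 K.

0.80 K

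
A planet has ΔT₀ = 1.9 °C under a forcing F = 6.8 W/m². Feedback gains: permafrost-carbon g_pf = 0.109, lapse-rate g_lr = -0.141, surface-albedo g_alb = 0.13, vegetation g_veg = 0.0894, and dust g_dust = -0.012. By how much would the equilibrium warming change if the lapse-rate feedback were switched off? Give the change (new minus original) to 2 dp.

Original: g = 0.1754, ΔT = 1.9/(1−0.1754) = 2.3041 °C.
Without lapse-rate: g' = 0.3164, ΔT' = 1.9/(1−0.3164) = 2.7794 °C.
Change = 2.7794 − 2.3041 = 0.48 °C.

0.48 °C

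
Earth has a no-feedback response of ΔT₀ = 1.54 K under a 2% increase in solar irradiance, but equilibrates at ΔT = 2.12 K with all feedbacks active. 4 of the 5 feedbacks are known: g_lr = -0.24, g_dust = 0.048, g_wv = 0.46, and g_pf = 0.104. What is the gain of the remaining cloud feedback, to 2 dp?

-0.10

Amplification A = ΔT/ΔT₀ = 2.12/1.54 = 1.377.
Total gain g = 1 − 1/A = 1 − 1/1.377 = 0.2738.
Known gains sum to -0.24 + 0.048 + 0.46 + 0.104 = 0.372.
g_cld = 0.2738 − 0.372 = -0.10.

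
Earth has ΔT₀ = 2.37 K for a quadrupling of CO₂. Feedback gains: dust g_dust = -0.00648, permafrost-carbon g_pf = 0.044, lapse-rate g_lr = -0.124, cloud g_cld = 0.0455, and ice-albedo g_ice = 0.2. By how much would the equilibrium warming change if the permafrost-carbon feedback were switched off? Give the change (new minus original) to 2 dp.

-0.14 K

Original: g = 0.15902, ΔT = 2.37/(1−0.15902) = 2.8181 K.
Without permafrost-carbon: g' = 0.11502, ΔT' = 2.37/(1−0.11502) = 2.6780 K.
Change = 2.6780 − 2.8181 = -0.14 K.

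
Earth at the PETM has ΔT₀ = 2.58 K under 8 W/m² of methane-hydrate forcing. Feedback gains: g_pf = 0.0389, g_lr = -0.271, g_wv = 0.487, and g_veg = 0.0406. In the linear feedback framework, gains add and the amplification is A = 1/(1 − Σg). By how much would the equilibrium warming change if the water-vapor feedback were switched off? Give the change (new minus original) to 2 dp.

Original: g = 0.2955, ΔT = 2.58/(1−0.2955) = 3.6622 K.
Without water-vapor: g' = -0.1915, ΔT' = 2.58/(1+0.1915) = 2.1653 K.
Change = 2.1653 − 3.6622 = -1.50 K.

-1.50 K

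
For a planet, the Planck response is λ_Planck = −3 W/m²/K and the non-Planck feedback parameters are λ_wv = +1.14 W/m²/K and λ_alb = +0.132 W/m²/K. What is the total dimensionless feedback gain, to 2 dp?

Convert to gains: g_wv = 1.14/3 = 0.38; g_alb = 0.132/3 = 0.044.
Total gain g = 0.424.

0.42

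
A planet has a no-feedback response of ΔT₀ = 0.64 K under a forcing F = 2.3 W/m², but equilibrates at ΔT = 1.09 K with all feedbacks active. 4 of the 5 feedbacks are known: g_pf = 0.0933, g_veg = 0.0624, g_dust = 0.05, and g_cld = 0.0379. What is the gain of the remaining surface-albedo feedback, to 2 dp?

0.17

Amplification A = ΔT/ΔT₀ = 1.09/0.64 = 1.703.
Total gain g = 1 − 1/A = 1 − 1/1.703 = 0.4128.
Known gains sum to 0.0933 + 0.0624 + 0.05 + 0.0379 = 0.2436.
g_alb = 0.4128 − 0.2436 = 0.17.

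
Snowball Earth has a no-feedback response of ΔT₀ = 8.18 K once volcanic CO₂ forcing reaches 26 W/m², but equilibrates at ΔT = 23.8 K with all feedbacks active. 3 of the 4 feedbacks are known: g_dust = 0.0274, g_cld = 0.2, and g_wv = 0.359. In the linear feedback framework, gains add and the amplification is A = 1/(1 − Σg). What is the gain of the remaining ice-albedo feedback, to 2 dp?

Amplification A = ΔT/ΔT₀ = 23.8/8.18 = 2.91.
Total gain g = 1 − 1/A = 1 − 1/2.91 = 0.6564.
Known gains sum to 0.0274 + 0.2 + 0.359 = 0.5864.
g_ice = 0.6564 − 0.5864 = 0.07.

0.07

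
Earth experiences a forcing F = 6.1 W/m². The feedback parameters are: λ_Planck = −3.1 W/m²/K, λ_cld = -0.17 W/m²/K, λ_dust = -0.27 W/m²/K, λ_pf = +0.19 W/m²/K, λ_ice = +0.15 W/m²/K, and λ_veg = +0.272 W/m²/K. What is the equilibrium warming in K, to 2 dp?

Net feedback parameter λ = (−3.1) + (-0.17) + (-0.27) + (+0.19) + (+0.15) + (+0.272) = -2.928 W/m²/K.
ΔT = −F/λ = −6.1/(-2.928) = 2.08 K.

2.08 K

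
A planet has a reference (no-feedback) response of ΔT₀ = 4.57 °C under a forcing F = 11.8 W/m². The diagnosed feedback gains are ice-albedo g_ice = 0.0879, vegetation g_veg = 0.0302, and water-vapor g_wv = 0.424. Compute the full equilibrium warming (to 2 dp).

Total gain g = 0.0879 + 0.0302 + 0.424 = 0.5421.
Amplification A = 1/(1 − 0.5421) = 2.184.
ΔT = 4.57 × 2.184 = 9.98 °C.

9.98 °C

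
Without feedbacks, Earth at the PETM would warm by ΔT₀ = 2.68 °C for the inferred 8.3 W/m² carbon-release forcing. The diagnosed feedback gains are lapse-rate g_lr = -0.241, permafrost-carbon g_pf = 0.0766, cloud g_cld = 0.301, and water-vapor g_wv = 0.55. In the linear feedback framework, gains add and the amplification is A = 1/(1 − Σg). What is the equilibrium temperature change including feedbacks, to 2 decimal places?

8.55 °C

Total gain g = -0.241 + 0.0766 + 0.301 + 0.55 = 0.6866.
Amplification A = 1/(1 − 0.6866) = 3.191.
ΔT = 2.68 × 3.191 = 8.55 °C.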